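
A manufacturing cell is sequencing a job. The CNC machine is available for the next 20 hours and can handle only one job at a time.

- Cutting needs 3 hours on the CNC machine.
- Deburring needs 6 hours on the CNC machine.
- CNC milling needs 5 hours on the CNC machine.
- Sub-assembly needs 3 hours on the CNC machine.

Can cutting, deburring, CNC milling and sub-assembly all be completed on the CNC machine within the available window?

Running back to back, the jobs need 3 + 6 + 5 + 3 = 17 hours on the CNC machine.
Since 17 ≤ 20, they fit within the window.

Yes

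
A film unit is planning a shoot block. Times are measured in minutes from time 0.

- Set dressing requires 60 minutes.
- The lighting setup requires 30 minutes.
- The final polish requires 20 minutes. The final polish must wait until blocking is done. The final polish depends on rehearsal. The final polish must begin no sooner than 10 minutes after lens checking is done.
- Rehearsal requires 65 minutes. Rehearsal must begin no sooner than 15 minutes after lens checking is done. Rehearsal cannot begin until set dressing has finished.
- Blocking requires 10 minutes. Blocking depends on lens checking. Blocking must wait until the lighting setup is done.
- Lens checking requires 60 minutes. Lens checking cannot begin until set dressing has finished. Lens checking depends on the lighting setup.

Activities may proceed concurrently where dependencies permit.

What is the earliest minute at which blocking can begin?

120

Nothing blocks the lighting setup, so it runs from minute 0 to minute 30.
Set dressing has no prerequisites, so it starts at minute 0 and finishes at minute 60.
Lens checking cannot start until set dressing (finishes minute 60); the lighting setup (finishes minute 30). The controlling bound is minute 60, so lens checking finishes at 60 + 60 = minute 120.
Blocking waits on lens checking (finishes minute 120); the lighting setup (finishes minute 30). The latest of these is minute 120, which is the earliest blocking can start.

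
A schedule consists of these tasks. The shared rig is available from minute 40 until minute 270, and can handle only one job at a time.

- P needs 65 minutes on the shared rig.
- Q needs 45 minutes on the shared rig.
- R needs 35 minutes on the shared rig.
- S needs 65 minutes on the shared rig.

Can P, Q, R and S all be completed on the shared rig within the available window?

Yes

The shared rig window is 270 − 40 = 230 minutes.
Running back to back, the jobs need 65 + 45 + 35 + 65 = 210 minutes on the shared rig.
Since 210 ≤ 230, they fit within the window.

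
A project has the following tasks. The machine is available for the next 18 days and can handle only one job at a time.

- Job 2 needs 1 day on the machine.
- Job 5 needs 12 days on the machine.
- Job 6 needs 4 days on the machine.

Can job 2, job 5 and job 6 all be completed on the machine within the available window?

Yes

Running back to back, the jobs need 1 + 12 + 4 = 17 days on the machine.
Since 17 ≤ 18, they fit within the window.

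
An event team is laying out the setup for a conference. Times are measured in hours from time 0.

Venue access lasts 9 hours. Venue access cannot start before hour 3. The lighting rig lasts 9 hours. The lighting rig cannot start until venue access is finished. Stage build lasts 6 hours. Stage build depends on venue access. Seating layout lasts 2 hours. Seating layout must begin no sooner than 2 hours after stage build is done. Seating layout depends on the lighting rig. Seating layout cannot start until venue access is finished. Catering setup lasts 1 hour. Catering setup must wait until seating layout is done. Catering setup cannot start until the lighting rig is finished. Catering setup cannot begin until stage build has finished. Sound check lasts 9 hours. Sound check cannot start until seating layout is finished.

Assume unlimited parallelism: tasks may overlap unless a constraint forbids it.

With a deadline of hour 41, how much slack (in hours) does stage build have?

10

Venue access waits on its own release at hour 3, so it starts at hour 3 and finishes at 3 + 9 = hour 12.
After venue access (finishes hour 12), stage build can start at hour 12 and finishes at hour 18.

Working backward from the deadline:
To finish by hour 41, catering setup (duration 1) must start no later than hour 40.
To finish by hour 41, sound check (duration 9) must start no later than hour 32.
Seating layout feeds catering setup (must start by hour 40); sound check (must start by hour 32). Taking the minimum, seating layout must finish by hour 32 and start by 32 − 2 = hour 30.
Stage build has several dependents: seating layout (must start by hour 30, minus 2-hour gap → hour 28); catering setup (must start by hour 40). The earliest of those limits is hour 28, so stage build must start by 28 − 6 = hour 22.
So stage build can start as early as hour 12 and as late as hour 22, giving 22 − 12 = 10 hours of slack.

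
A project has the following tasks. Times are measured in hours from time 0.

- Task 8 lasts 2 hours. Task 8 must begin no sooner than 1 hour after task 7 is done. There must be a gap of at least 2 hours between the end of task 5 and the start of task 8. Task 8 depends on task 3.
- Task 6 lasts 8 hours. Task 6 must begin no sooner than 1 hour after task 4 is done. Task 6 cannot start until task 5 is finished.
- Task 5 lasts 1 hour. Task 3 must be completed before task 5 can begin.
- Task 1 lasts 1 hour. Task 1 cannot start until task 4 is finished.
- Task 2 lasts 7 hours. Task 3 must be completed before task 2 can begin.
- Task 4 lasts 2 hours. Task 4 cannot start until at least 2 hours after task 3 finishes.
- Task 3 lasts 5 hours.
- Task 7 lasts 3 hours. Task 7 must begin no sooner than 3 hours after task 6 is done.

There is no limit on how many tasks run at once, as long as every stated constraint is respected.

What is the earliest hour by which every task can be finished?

Task 3 has no prerequisites, so it starts at hour 0 and finishes at hour 5.
After task 3 (finishes hour 5), task 5 can start at hour 5 and finishes at hour 6.
Task 4 cannot begin until task 3 (finishes hour 5, plus 2-hour gap → hour 7). It runs from hour 7 to 7 + 2 = hour 9.
For task 6: task 4 (finishes hour 9, plus 1-hour gap → hour 10); task 5 (finishes hour 6). Taking the maximum gives a start of hour 10, and it finishes at 10 + 8 = hour 18.
Task 7 cannot begin until task 6 (finishes hour 18, plus 3-hour gap → hour 21). It runs from hour 21 to 21 + 3 = hour 24.
Task 8 cannot start until task 7 (finishes hour 24, plus 1-hour gap → hour 25); task 5 (finishes hour 6, plus 2-hour gap → hour 8); task 3 (finishes hour 5). The controlling bound is hour 25, so task 8 finishes at 25 + 2 = hour 27.
After task 4 (finishes hour 9), task 1 can start at hour 9 and finishes at hour 10.
Task 2 waits on task 3 (finishes hour 5), so it starts at hour 5 and finishes at 5 + 7 = hour 12.
All tasks are finished once the last one completes. Finish times: Task 1 at 10, Task 2 at 12, Task 3 at 5, Task 4 at 9, Task 5 at 6, Task 6 at 18, Task 7 at 24, Task 8 at 27. The latest is hour 27.

27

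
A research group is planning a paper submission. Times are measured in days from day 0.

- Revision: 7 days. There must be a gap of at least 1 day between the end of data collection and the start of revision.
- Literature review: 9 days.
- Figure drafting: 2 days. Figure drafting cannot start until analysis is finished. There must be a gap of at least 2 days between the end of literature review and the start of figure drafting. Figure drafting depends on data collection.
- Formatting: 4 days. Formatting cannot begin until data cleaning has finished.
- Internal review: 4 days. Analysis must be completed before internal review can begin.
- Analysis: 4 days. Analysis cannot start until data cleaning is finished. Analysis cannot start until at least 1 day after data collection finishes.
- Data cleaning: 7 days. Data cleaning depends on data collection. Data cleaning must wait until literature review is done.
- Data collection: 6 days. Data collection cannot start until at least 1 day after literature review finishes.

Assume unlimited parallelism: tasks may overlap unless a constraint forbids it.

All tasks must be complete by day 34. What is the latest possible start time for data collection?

13

Figure drafting must finish by day 34; it takes 2 days, so it must start by 34 − 2 = day 32.
To finish by day 34, internal review (duration 4) must start no later than day 30.
For analysis: figure drafting (must start by day 32); internal review (must start by day 30). The most restrictive is day 30; with a 4-day duration, analysis must start by day 26.
Formatting has no dependents, so it just needs to finish by day 34. Starting by 34 − 4 = day 30 achieves that.
Data cleaning has several dependents: analysis (must start by day 26); formatting (must start by day 30). The earliest of those limits is day 26, so data cleaning must start by 26 − 7 = day 19.
Revision must finish by day 34; it takes 7 days, so it must start by 34 − 7 = day 27.
Data collection feeds data cleaning (must start by day 19); analysis (must start by day 26, minus 1-day gap → day 25); figure drafting (must start by day 32); revision (must start by day 27, minus 1-day gap → day 26). Taking the minimum, data collection must finish by day 19 and start by 19 − 6 = day 13.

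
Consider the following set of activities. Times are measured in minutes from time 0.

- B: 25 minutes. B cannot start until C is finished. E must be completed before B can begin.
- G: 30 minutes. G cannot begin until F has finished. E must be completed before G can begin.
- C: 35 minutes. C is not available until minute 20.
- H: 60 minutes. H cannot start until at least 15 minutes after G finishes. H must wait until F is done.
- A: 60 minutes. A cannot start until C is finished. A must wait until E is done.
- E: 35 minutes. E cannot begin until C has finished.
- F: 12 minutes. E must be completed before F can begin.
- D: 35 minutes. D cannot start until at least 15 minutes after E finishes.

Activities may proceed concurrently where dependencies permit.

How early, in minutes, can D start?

C waits on its own release at minute 20, so it starts at minute 20 and finishes at 20 + 35 = minute 55.
E waits on C (finishes minute 55), so it starts at minute 55 and finishes at 55 + 35 = minute 90.
D waits on E (finishes minute 90, plus 15-minute gap → minute 105), so the earliest it can start is minute 105.

105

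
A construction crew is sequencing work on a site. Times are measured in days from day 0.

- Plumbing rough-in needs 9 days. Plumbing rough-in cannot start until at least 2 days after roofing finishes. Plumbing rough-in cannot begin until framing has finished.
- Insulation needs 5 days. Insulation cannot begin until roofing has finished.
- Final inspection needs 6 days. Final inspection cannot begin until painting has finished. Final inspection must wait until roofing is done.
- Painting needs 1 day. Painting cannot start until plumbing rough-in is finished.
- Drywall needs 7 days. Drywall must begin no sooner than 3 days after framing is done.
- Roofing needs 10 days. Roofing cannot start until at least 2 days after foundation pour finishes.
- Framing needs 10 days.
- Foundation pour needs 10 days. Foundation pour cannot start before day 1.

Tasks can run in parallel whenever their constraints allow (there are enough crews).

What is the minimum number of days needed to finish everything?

41

Framing has no prerequisites, so it starts at day 0 and finishes at day 10.
Drywall cannot begin until framing (finishes day 10, plus 3-day gap → day 13). It runs from day 13 to 13 + 7 = day 20.
After its own release at day 1, foundation pour can start at day 1 and finishes at day 11.
Roofing waits on foundation pour (finishes day 11, plus 2-day gap → day 13), so it starts at day 13 and finishes at 13 + 10 = day 23.
Insulation cannot begin until roofing (finishes day 23). It runs from day 23 to 23 + 5 = day 28.
Plumbing rough-in has to wait for roofing (finishes day 23, plus 2-day gap → day 25); framing (finishes day 10). The latest of these is day 25, so plumbing rough-in runs day 25 to 25 + 9 = day 34.
Painting cannot begin until plumbing rough-in (finishes day 34). It runs from day 34 to 34 + 1 = day 35.
Final inspection cannot start until painting (finishes day 35); roofing (finishes day 23). The controlling bound is day 35, so final inspection finishes at 35 + 6 = day 41.
All tasks are finished once the last one completes. Finish times: Foundation pour at 11, Framing at 10, Roofing at 23, Plumbing rough-in at 34, Insulation at 28, Drywall at 20, Painting at 35, Final inspection at 41. The latest is day 41.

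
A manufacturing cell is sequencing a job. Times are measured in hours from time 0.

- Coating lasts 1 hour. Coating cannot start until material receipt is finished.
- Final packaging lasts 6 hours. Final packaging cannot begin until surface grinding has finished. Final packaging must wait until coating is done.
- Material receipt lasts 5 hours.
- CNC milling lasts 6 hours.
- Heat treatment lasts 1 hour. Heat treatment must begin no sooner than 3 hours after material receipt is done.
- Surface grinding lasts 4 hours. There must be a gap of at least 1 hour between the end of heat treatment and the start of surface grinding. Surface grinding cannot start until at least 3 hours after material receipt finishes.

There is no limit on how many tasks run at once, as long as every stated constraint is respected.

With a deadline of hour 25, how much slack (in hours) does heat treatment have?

5

Nothing blocks material receipt, so it runs from hour 0 to hour 5.
Heat treatment cannot begin until material receipt (finishes hour 5, plus 3-hour gap → hour 8). It runs from hour 8 to 8 + 1 = hour 9.

Working backward from the deadline:
To finish by hour 25, final packaging (duration 6) must start no later than hour 19.
Surface grinding has to be done before final packaging (must start by hour 19). That means finishing by hour 19, i.e. starting by 19 − 4 = hour 15.
Heat treatment has to be done before surface grinding (must start by hour 15, minus 1-hour gap → hour 14). That means finishing by hour 14, i.e. starting by 14 − 1 = hour 13.
So heat treatment can start as early as hour 8 and as late as hour 13, giving 13 − 8 = 5 hours of slack.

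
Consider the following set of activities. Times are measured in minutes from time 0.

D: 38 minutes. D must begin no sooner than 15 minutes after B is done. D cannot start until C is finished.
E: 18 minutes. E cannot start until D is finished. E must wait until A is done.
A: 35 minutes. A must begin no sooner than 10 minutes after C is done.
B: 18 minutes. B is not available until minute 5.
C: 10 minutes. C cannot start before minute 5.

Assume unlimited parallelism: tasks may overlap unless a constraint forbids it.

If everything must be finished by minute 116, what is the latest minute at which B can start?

Nothing follows E; the deadline of minute 116 is its only limit. It must start by 116 − 18 = minute 98.
Since E (must start by minute 98) depends on it, D must finish by minute 98. Backing off its 38-minute duration gives a latest start of minute 60.
B feeds into D (must start by minute 60, minus 15-minute gap → minute 45); so B must finish by minute 45 and therefore start by minute 27.

27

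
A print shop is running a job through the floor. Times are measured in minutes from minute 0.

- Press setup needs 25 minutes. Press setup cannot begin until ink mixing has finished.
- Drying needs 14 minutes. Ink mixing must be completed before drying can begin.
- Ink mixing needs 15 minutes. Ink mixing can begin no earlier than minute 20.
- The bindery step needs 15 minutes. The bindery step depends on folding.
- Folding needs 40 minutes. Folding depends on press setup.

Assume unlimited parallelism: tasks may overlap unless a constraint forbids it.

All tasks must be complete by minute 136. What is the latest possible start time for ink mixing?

The bindery step must finish by minute 136; it takes 15 minutes, so it must start by 136 − 15 = minute 121.
Folding must finish before the bindery step (must start by minute 121). With a 40-minute duration, folding must start by 121 − 40 = minute 81.
Since folding (must start by minute 81) depends on it, press setup must finish by minute 81. Backing off its 25-minute duration gives a latest start of minute 56.
Drying must finish by minute 136; it takes 14 minutes, so it must start by 136 − 14 = minute 122.
Ink mixing feeds press setup (must start by minute 56); drying (must start by minute 122). Taking the minimum, ink mixing must finish by minute 56 and start by 56 − 15 = minute 41.

41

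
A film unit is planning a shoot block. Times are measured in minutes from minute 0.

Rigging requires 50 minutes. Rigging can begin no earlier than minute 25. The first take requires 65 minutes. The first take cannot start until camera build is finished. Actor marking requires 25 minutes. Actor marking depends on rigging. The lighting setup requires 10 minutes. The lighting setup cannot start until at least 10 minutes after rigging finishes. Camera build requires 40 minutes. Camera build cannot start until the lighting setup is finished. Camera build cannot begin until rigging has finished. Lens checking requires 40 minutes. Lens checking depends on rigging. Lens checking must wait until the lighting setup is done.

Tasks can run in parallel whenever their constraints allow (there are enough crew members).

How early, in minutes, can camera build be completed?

Rigging waits on its own release at minute 25, so it starts at minute 25 and finishes at 25 + 50 = minute 75.
After rigging (finishes minute 75, plus 10-minute gap → minute 85), the lighting setup can start at minute 85 and finishes at minute 95.
Camera build cannot start until the lighting setup (finishes minute 95); rigging (finishes minute 75). The controlling bound is minute 95, so camera build finishes at 95 + 40 = minute 135.

135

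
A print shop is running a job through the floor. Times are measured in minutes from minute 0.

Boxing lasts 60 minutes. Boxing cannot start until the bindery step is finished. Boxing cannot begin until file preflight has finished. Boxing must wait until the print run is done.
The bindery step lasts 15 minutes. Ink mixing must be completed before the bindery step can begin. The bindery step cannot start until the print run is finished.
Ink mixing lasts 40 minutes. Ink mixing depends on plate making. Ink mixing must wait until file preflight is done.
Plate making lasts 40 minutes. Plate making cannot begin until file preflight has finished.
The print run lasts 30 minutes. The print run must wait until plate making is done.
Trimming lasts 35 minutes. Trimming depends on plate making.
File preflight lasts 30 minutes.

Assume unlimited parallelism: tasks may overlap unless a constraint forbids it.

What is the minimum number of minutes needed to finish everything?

185

File preflight has no prerequisites, so it starts at minute 0 and finishes at minute 30.
After file preflight (finishes minute 30), plate making can start at minute 30 and finishes at minute 70.
Trimming waits on plate making (finishes minute 70), so it starts at minute 70 and finishes at 70 + 35 = minute 105.
The print run waits on plate making (finishes minute 70), so it starts at minute 70 and finishes at 70 + 30 = minute 100.
Ink mixing has to wait for plate making (finishes minute 70); file preflight (finishes minute 30). The latest of these is minute 70, so ink mixing runs minute 70 to 70 + 40 = minute 110.
The bindery step has to wait for ink mixing (finishes minute 110); the print run (finishes minute 100). The latest of these is minute 110, so the bindery step runs minute 110 to 110 + 15 = minute 125.
Boxing needs all of the bindery step (finishes minute 125); file preflight (finishes minute 30); the print run (finishes minute 100). That puts its earliest start at minute 125; it finishes at 125 + 60 = minute 185.
All tasks are finished once the last one completes. Finish times: File preflight at 30, Plate making at 70, Ink mixing at 110, The print run at 100, Trimming at 105, The bindery step at 125, Boxing at 185. The latest is minute 185.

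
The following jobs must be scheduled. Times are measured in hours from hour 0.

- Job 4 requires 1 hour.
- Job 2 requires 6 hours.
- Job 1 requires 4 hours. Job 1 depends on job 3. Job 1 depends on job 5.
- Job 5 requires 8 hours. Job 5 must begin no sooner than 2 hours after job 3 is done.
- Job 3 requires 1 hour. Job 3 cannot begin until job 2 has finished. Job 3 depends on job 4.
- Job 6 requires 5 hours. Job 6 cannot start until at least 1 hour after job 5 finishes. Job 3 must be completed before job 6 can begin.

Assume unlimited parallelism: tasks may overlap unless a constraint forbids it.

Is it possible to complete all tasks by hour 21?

Job 4 has no prerequisites, so it starts at hour 0 and finishes at hour 1.
Nothing blocks job 2, so it runs from hour 0 to hour 6.
Job 3 needs all of job 2 (finishes hour 6); job 4 (finishes hour 1). That puts its earliest start at hour 6; it finishes at 6 + 1 = hour 7.
Job 5 cannot begin until job 3 (finishes hour 7, plus 2-hour gap → hour 9). It runs from hour 9 to 9 + 8 = hour 17.
Job 6 has to wait for job 5 (finishes hour 17, plus 1-hour gap → hour 18); job 3 (finishes hour 7). The latest of these is hour 18, so job 6 runs hour 18 to 18 + 5 = hour 23.
Job 1 needs all of job 3 (finishes hour 7); job 5 (finishes hour 17). That puts its earliest start at hour 17; it finishes at 17 + 4 = hour 21.
The earliest everything can be done is hour 23, which is after the deadline of 21, so it is not possible.

No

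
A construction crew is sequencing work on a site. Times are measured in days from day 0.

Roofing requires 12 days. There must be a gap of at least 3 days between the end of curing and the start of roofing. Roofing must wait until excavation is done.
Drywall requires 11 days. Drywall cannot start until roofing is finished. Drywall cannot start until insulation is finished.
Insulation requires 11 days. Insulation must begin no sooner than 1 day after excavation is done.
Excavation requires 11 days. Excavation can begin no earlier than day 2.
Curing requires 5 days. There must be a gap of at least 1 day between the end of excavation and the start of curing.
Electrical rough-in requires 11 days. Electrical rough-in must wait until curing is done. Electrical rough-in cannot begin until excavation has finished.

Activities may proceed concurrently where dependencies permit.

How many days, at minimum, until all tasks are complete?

45

After its own release at day 2, excavation can start at day 2 and finishes at day 13.
Insulation cannot begin until excavation (finishes day 13, plus 1-day gap → day 14). It runs from day 14 to 14 + 11 = day 25.
Curing cannot begin until excavation (finishes day 13, plus 1-day gap → day 14). It runs from day 14 to 14 + 5 = day 19.
For electrical rough-in: curing (finishes day 19); excavation (finishes day 13). Taking the maximum gives a start of day 19, and it finishes at 19 + 11 = day 30.
Roofing has to wait for curing (finishes day 19, plus 3-day gap → day 22); excavation (finishes day 13). The latest of these is day 22, so roofing runs day 22 to 22 + 12 = day 34.
Drywall has to wait for roofing (finishes day 34); insulation (finishes day 25). The latest of these is day 34, so drywall runs day 34 to 34 + 11 = day 45.
All tasks are finished once the last one completes. Finish times: Excavation at 13, Curing at 19, Roofing at 34, Electrical rough-in at 30, Insulation at 25, Drywall at 45. The latest is day 45.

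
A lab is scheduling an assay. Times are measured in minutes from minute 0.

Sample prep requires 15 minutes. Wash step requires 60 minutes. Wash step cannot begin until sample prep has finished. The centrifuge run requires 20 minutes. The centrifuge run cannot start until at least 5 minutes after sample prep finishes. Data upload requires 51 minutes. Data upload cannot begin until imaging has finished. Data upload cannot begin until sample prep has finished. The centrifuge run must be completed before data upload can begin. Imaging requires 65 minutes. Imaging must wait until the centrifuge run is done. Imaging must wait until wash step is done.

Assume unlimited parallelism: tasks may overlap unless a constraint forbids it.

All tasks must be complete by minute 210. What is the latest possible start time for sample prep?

19

To finish by minute 210, data upload (duration 51) must start no later than minute 159.
Imaging has to be done before data upload (must start by minute 159). That means finishing by minute 159, i.e. starting by 159 − 65 = minute 94.
The centrifuge run has several dependents: imaging (must start by minute 94); data upload (must start by minute 159). The earliest of those limits is minute 94, so the centrifuge run must start by 94 − 20 = minute 74.
Since imaging (must start by minute 94) depends on it, wash step must finish by minute 94. Backing off its 60-minute duration gives a latest start of minute 34.
Sample prep feeds the centrifuge run (must start by minute 74, minus 5-minute gap → minute 69); wash step (must start by minute 34); data upload (must start by minute 159). Taking the minimum, sample prep must finish by minute 34 and start by 34 − 15 = minute 19.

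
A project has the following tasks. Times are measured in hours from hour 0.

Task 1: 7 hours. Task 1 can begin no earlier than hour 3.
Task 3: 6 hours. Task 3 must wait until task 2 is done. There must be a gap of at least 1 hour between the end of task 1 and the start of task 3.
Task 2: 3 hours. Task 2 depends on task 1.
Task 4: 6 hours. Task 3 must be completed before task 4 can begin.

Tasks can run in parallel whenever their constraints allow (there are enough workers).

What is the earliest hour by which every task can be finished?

Task 1 cannot begin until its own release at hour 3. It runs from hour 3 to 3 + 7 = hour 10.
Task 2 waits on task 1 (finishes hour 10), so it starts at hour 10 and finishes at 10 + 3 = hour 13.
For task 3: task 2 (finishes hour 13); task 1 (finishes hour 10, plus 1-hour gap → hour 11). Taking the maximum gives a start of hour 13, and it finishes at 13 + 6 = hour 19.
Task 4 cannot begin until task 3 (finishes hour 19). It runs from hour 19 to 19 + 6 = hour 25.
All tasks are finished once the last one completes. Finish times: Task 1 at 10, Task 2 at 13, Task 3 at 19, Task 4 at 25. The latest is hour 25.

25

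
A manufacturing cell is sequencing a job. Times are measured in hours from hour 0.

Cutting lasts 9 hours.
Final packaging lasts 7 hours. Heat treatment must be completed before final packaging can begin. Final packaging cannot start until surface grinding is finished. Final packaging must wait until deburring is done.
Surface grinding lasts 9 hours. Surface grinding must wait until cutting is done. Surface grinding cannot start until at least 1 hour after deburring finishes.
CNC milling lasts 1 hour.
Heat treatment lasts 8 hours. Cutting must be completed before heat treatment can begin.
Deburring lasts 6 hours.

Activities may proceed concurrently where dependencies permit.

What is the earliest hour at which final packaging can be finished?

Deburring can start immediately at hour 0; it finishes at hour 6.
Cutting can start immediately at hour 0; it finishes at hour 9.
Surface grinding has to wait for cutting (finishes hour 9); deburring (finishes hour 6, plus 1-hour gap → hour 7). The latest of these is hour 9, so surface grinding runs hour 9 to 9 + 9 = hour 18.
Heat treatment waits on cutting (finishes hour 9), so it starts at hour 9 and finishes at 9 + 8 = hour 17.
Final packaging needs all of heat treatment (finishes hour 17); surface grinding (finishes hour 18); deburring (finishes hour 6). That puts its earliest start at hour 18; it finishes at 18 + 7 = hour 25.

25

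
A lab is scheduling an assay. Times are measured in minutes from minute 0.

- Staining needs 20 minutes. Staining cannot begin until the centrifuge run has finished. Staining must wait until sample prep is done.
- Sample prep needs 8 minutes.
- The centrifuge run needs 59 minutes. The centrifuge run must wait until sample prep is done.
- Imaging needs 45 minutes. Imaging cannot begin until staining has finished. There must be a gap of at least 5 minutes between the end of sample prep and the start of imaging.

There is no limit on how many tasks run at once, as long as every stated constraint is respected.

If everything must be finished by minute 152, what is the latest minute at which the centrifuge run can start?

28

Nothing follows imaging; the deadline of minute 152 is its only limit. It must start by 152 − 45 = minute 107.
Staining must finish before imaging (must start by minute 107). With a 20-minute duration, staining must start by 107 − 20 = minute 87.
The centrifuge run has to be done before staining (must start by minute 87). That means finishing by minute 87, i.e. starting by 87 − 59 = minute 28.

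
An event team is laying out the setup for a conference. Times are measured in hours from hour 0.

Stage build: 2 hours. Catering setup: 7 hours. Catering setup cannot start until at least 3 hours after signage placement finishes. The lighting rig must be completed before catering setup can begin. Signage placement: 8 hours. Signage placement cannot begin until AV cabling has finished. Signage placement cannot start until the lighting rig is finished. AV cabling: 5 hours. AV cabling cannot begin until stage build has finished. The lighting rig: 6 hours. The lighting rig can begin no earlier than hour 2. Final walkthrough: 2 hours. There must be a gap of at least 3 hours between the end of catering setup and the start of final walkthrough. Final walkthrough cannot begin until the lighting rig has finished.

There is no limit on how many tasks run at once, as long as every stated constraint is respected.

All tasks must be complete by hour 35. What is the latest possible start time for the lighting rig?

Final walkthrough must finish by hour 35; it takes 2 hours, so it must start by 35 − 2 = hour 33.
Catering setup feeds into final walkthrough (must start by hour 33, minus 3-hour gap → hour 30); so catering setup must finish by hour 30 and therefore start by hour 23.
Since catering setup (must start by hour 23, minus 3-hour gap → hour 20) depends on it, signage placement must finish by hour 20. Backing off its 8-hour duration gives a latest start of hour 12.
The lighting rig must finish in time for signage placement (must start by hour 12); catering setup (must start by hour 23); final walkthrough (must start by hour 33). The tightest is hour 12, so the lighting rig must start by 12 − 6 = hour 6.

6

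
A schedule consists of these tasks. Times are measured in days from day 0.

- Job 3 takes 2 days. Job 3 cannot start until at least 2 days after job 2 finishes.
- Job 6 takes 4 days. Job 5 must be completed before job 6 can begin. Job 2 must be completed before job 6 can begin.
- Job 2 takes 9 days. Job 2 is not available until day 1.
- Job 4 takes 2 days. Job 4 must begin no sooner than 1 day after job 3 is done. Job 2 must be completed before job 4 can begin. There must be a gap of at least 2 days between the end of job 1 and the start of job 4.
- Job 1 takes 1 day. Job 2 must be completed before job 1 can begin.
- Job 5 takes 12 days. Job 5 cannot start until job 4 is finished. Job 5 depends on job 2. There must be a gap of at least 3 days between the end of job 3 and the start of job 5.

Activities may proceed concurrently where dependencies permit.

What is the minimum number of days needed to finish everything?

33

Job 2 waits on its own release at day 1, so it starts at day 1 and finishes at 1 + 9 = day 10.
Job 3 waits on job 2 (finishes day 10, plus 2-day gap → day 12), so it starts at day 12 and finishes at 12 + 2 = day 14.
Job 1 cannot begin until job 2 (finishes day 10). It runs from day 10 to 10 + 1 = day 11.
Job 4 needs all of job 3 (finishes day 14, plus 1-day gap → day 15); job 2 (finishes day 10); job 1 (finishes day 11, plus 2-day gap → day 13). That puts its earliest start at day 15; it finishes at 15 + 2 = day 17.
For job 5: job 4 (finishes day 17); job 2 (finishes day 10); job 3 (finishes day 14, plus 3-day gap → day 17). Taking the maximum gives a start of day 17, and it finishes at 17 + 12 = day 29.
Job 6 needs all of job 5 (finishes day 29); job 2 (finishes day 10). That puts its earliest start at day 29; it finishes at 29 + 4 = day 33.
All tasks are finished once the last one completes. Finish times: Job 1 at 11, Job 2 at 10, Job 3 at 14, Job 4 at 17, Job 5 at 29, Job 6 at 33. The latest is day 33.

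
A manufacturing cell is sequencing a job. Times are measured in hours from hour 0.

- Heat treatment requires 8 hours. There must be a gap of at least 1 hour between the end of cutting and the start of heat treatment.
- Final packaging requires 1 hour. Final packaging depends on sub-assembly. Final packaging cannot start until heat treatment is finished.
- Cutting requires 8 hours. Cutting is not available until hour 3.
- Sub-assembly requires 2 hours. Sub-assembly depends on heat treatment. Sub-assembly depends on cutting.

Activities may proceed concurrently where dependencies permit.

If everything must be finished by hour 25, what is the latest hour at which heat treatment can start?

14

Final packaging must finish by hour 25; it takes 1 hour, so it must start by 25 − 1 = hour 24.
Sub-assembly has to be done before final packaging (must start by hour 24). That means finishing by hour 24, i.e. starting by 24 − 2 = hour 22.
Heat treatment feeds sub-assembly (must start by hour 22); final packaging (must start by hour 24). Taking the minimum, heat treatment must finish by hour 22 and start by 22 − 8 = hour 14.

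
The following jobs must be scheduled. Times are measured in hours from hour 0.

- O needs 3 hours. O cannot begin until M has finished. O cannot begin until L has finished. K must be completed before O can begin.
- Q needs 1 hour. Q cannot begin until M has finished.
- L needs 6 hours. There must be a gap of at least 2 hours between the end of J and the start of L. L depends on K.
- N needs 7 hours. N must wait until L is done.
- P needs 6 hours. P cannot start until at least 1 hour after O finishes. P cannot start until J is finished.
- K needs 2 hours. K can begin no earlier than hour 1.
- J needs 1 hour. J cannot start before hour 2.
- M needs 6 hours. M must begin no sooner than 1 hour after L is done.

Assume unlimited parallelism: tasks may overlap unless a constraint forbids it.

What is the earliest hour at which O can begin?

K cannot begin until its own release at hour 1. It runs from hour 1 to 1 + 2 = hour 3.
J cannot begin until its own release at hour 2. It runs from hour 2 to 2 + 1 = hour 3.
For L: J (finishes hour 3, plus 2-hour gap → hour 5); K (finishes hour 3). Taking the maximum gives a start of hour 5, and it finishes at 5 + 6 = hour 11.
After L (finishes hour 11, plus 1-hour gap → hour 12), M can start at hour 12 and finishes at hour 18.
O waits on M (finishes hour 18); L (finishes hour 11); K (finishes hour 3). The latest of these is hour 18, which is the earliest O can start.

18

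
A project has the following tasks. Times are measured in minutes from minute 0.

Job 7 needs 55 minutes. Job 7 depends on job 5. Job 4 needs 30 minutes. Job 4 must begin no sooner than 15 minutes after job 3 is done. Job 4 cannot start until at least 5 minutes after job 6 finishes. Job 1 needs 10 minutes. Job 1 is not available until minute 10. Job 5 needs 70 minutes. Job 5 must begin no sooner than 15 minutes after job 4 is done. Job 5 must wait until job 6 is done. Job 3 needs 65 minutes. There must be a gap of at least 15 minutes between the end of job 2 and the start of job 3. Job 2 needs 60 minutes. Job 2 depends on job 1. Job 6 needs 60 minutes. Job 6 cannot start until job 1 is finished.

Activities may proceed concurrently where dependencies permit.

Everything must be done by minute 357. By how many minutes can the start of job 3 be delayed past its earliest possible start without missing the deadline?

Job 1 cannot begin until its own release at minute 10. It runs from minute 10 to 10 + 10 = minute 20.
Job 2 waits on job 1 (finishes minute 20), so it starts at minute 20 and finishes at 20 + 60 = minute 80.
Job 3 waits on job 2 (finishes minute 80, plus 15-minute gap → minute 95), so it starts at minute 95 and finishes at 95 + 65 = minute 160.

Working backward from the deadline:
Nothing follows job 7; the deadline of minute 357 is its only limit. It must start by 357 − 55 = minute 302.
Job 5 must finish before job 7 (must start by minute 302). With a 70-minute duration, job 5 must start by 302 − 70 = minute 232.
Job 4 has to be done before job 5 (must start by minute 232, minus 15-minute gap → minute 217). That means finishing by minute 217, i.e. starting by 217 − 30 = minute 187.
Job 3 feeds into job 4 (must start by minute 187, minus 15-minute gap → minute 172); so job 3 must finish by minute 172 and therefore start by minute 107.
So job 3 can start as early as minute 95 and as late as minute 107, giving 107 − 95 = 12 minutes of slack.

12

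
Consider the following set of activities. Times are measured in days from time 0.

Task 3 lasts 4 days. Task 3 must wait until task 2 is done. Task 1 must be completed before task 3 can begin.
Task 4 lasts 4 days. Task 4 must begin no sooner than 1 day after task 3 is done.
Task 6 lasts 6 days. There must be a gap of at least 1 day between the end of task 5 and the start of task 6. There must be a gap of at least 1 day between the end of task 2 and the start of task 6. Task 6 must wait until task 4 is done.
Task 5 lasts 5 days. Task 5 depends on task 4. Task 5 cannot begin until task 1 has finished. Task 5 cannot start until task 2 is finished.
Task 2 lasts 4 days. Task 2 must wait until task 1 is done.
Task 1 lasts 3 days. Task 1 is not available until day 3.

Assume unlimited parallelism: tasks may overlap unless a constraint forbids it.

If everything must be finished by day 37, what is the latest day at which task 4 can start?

21

Task 6 has no dependents, so it just needs to finish by day 37. Starting by 37 − 6 = day 31 achieves that.
Task 5 feeds into task 6 (must start by day 31, minus 1-day gap → day 30); so task 5 must finish by day 30 and therefore start by day 25.
Task 4 must finish in time for task 5 (must start by day 25); task 6 (must start by day 31). The tightest is day 25, so task 4 must start by 25 − 4 = day 21.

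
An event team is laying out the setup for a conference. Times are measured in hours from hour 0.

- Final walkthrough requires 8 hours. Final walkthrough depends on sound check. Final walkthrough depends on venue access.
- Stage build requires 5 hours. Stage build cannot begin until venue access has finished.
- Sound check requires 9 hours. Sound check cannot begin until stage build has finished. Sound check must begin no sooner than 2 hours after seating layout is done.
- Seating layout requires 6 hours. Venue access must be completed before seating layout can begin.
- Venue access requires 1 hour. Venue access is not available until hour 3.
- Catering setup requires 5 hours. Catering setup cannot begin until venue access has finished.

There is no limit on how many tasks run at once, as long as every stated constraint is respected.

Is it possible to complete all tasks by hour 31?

Venue access waits on its own release at hour 3, so it starts at hour 3 and finishes at 3 + 1 = hour 4.
After venue access (finishes hour 4), catering setup can start at hour 4 and finishes at hour 9.
After venue access (finishes hour 4), seating layout can start at hour 4 and finishes at hour 10.
Stage build waits on venue access (finishes hour 4), so it starts at hour 4 and finishes at 4 + 5 = hour 9.
Sound check has to wait for stage build (finishes hour 9); seating layout (finishes hour 10, plus 2-hour gap → hour 12). The latest of these is hour 12, so sound check runs hour 12 to 12 + 9 = hour 21.
Final walkthrough cannot start until sound check (finishes hour 21); venue access (finishes hour 4). The controlling bound is hour 21, so final walkthrough finishes at 21 + 8 = hour 29.
Every task is finished by hour 29, which is no later than the deadline of 31, so the schedule is feasible.

Yes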